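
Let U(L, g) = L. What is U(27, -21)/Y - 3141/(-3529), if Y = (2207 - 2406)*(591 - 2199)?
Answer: 335063385/376417256 ≈ 0.89014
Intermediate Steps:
Y = 319992 (Y = -199*(-1608) = 319992)
U(27, -21)/Y - 3141/(-3529) = 27/319992 - 3141/(-3529) = 27*(1/319992) - 3141*(-1/3529) = 9/106664 + 3141/3529 = 335063385/376417256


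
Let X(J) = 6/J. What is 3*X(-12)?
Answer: -3/2 ≈ -1.5000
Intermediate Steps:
3*X(-12) = 3*(6/(-12)) = 3*(6*(-1/12)) = 3*(-1/2) = -3/2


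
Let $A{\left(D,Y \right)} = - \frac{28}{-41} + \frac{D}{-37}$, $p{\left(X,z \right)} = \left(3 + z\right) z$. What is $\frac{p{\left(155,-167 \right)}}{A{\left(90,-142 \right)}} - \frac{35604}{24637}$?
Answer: $- \frac{511851307834}{32693299} \approx -15656.0$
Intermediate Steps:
$p{\left(X,z \right)} = z \left(3 + z\right)$
$A{\left(D,Y \right)} = \frac{28}{41} - \frac{D}{37}$ ($A{\left(D,Y \right)} = \left(-28\right) \left(- \frac{1}{41}\right) + D \left(- \frac{1}{37}\right) = \frac{28}{41} - \frac{D}{37}$)
$\frac{p{\left(155,-167 \right)}}{A{\left(90,-142 \right)}} - \frac{35604}{24637} = \frac{\left(-167\right) \left(3 - 167\right)}{\frac{28}{41} - \frac{90}{37}} - \frac{35604}{24637} = \frac{\left(-167\right) \left(-164\right)}{\frac{28}{41} - \frac{90}{37}} - \frac{35604}{24637} = \frac{27388}{- \frac{2654}{1517}} - \frac{35604}{24637} = 27388 \left(- \frac{1517}{2654}\right) - \frac{35604}{24637} = - \frac{20773798}{1327} - \frac{35604}{24637} = - \frac{511851307834}{32693299}$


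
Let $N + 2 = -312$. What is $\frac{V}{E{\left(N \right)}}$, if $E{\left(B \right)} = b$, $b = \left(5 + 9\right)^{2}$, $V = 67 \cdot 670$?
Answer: $\frac{22445}{98} \approx 229.03$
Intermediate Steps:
$N = -314$ ($N = -2 - 312 = -314$)
$V = 44890$
$b = 196$ ($b = 14^{2} = 196$)
$E{\left(B \right)} = 196$
$\frac{V}{E{\left(N \right)}} = \frac{44890}{196} = 44890 \cdot \frac{1}{196} = \frac{22445}{98}$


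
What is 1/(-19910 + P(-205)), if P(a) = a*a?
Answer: 1/22115 ≈ 4.5218e-5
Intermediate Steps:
P(a) = a**2
1/(-19910 + P(-205)) = 1/(-19910 + (-205)**2) = 1/(-19910 + 42025) = 1/22115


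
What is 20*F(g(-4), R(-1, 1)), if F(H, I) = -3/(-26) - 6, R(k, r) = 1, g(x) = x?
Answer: -1530/13 ≈ -117.69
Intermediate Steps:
F(H, I) = -153/26 (F(H, I) = -3*(-1/26) - 6 = 3/26 - 6 = -153/26)
20*F(g(-4), R(-1, 1)) = 20*(-153/26) = -1530/13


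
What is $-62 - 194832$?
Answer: $-194894$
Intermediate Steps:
$-62 - 194832 = -194894$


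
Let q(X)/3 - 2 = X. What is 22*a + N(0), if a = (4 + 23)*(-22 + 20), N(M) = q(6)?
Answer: -1164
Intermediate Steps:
q(X) = 6 + 3*X
N(M) = 24 (N(M) = 6 + 3*6 = 6 + 18 = 24)
a = -54 (a = 27*(-2) = -54)
22*a + N(0) = 22*(-54) + 24 = -1188 + 24 = -1164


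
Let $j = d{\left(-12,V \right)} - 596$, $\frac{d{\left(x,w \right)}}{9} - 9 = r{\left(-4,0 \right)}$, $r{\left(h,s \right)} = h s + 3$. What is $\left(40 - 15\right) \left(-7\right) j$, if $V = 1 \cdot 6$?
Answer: $85400$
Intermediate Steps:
$V = 6$
$r{\left(h,s \right)} = 3 + h s$
$d{\left(x,w \right)} = 108$ ($d{\left(x,w \right)} = 81 + 9 \left(3 - 0\right) = 81 + 9 \left(3 + 0\right) = 81 + 9 \cdot 3 = 81 + 27 = 108$)
$j = -488$ ($j = 108 - 596 = -488$)
$\left(40 - 15\right) \left(-7\right) j = \left(40 - 15\right) \left(-7\right) \left(-488\right) = 25 \left(-7\right) \left(-488\right) = \left(-175\right) \left(-488\right) = 85400$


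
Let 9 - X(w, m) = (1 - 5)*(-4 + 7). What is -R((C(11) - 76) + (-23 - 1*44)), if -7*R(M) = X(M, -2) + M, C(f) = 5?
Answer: -117/7 ≈ -16.714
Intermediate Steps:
X(w, m) = 21 (X(w, m) = 9 - (1 - 5)*(-4 + 7) = 9 - (-4)*3 = 9 - 1*(-12) = 9 + 12 = 21)
R(M) = -3 - M/7 (R(M) = -(21 + M)/7 = -3 - M/7)
-R((C(11) - 76) + (-23 - 1*44)) = -(-3 - ((5 - 76) + (-23 - 1*44))/7) = -(-3 - (-71 + (-23 - 44))/7) = -(-3 - (-71 - 67)/7) = -(-3 - ⅐*(-138)) = -(-3 + 138/7) = -1*117/7 = -117/7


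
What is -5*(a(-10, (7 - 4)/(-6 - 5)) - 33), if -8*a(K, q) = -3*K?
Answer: 735/4 ≈ 183.75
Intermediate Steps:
a(K, q) = 3*K/8 (a(K, q) = -(-3)*K/8 = 3*K/8)
-5*(a(-10, (7 - 4)/(-6 - 5)) - 33) = -5*((3/8)*(-10) - 33) = -5*(-15/4 - 33) = -5*(-147/4) = 735/4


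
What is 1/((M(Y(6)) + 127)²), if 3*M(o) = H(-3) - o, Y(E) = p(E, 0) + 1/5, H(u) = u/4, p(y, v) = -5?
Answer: 400/6589489 ≈ 6.0703e-5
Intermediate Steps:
H(u) = u/4 (H(u) = u*(¼) = u/4)
Y(E) = -24/5 (Y(E) = -5 + 1/5 = -5 + ⅕ = -24/5)
M(o) = -¼ - o/3 (M(o) = ((¼)*(-3) - o)/3 = (-¾ - o)/3 = -¼ - o/3)
1/((M(Y(6)) + 127)²) = 1/(((-¼ - ⅓*(-24/5)) + 127)²) = 1/(((-¼ + 8/5) + 127)²) = 1/((27/20 + 127)²) = 1/((2567/20)²) = 1/(6589489/400) = 400/6589489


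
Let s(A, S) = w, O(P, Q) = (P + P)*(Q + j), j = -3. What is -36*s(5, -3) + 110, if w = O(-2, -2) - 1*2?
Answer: -538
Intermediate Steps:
O(P, Q) = 2*P*(-3 + Q) (O(P, Q) = (P + P)*(Q - 3) = (2*P)*(-3 + Q) = 2*P*(-3 + Q))
w = 18 (w = 2*(-2)*(-3 - 2) - 1*2 = 2*(-2)*(-5) - 2 = 20 - 2 = 18)
s(A, S) = 18
-36*s(5, -3) + 110 = -36*18 + 110 = -648 + 110 = -538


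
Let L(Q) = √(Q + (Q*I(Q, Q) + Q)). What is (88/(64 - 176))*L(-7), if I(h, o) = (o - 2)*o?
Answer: -11*I*√455/14 ≈ -16.76*I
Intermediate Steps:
I(h, o) = o*(-2 + o) (I(h, o) = (-2 + o)*o = o*(-2 + o))
L(Q) = √(2*Q + Q²*(-2 + Q)) (L(Q) = √(Q + (Q*(Q*(-2 + Q)) + Q)) = √(Q + (Q²*(-2 + Q) + Q)) = √(Q + (Q + Q²*(-2 + Q))) = √(2*Q + Q²*(-2 + Q)))
(88/(64 - 176))*L(-7) = (88/(64 - 176))*√(-7*(2 - 7*(-2 - 7))) = (88/(-112))*√(-7*(2 - 7*(-9))) = (88*(-1/112))*√(-7*(2 + 63)) = -11*I*√455/14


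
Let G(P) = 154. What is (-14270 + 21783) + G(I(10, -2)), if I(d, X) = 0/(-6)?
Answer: 7667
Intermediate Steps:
I(d, X) = 0 (I(d, X) = 0*(-⅙) = 0)
(-14270 + 21783) + G(I(10, -2)) = (-14270 + 21783) + 154 = 7513 + 154 = 7667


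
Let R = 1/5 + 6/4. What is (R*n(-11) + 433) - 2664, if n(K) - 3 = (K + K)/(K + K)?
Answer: -11121/5 ≈ -2224.2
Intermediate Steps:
n(K) = 4 (n(K) = 3 + (K + K)/(K + K) = 3 + (2*K)/((2*K)) = 3 + (2*K)*(1/(2*K)) = 3 + 1 = 4)
R = 17/10 (R = 1*(⅕) + 6*(¼) = ⅕ + 3/2 = 17/10 ≈ 1.7000)
(R*n(-11) + 433) - 2664 = ((17/10)*4 + 433) - 2664 = (34/5 + 433) - 2664 = 2199/5 - 2664 = -11121/5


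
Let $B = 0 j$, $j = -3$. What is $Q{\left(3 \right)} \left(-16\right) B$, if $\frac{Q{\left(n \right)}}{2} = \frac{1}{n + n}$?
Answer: $0$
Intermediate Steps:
$Q{\left(n \right)} = \frac{1}{n}$ ($Q{\left(n \right)} = \frac{2}{n + n} = \frac{2}{2 n} = 2 \frac{1}{2 n} = \frac{1}{n}$)
$B = 0$ ($B = 0 \left(-3\right) = 0$)
$Q{\left(3 \right)} \left(-16\right) B = \frac{1}{3} \left(-16\right) 0 = \left(- \frac{16}{3}\right) 0 = 0$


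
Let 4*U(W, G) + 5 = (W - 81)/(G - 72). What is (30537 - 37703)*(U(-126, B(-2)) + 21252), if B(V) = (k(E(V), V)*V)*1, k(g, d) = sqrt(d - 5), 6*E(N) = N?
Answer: 3583*(-170006*sqrt(7) + 6120423*I)/(4*(sqrt(7) - 36*I)) ≈ -1.5229e+8 + 376.5*I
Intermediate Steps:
E(N) = N/6
k(g, d) = sqrt(-5 + d)
B(V) = V*sqrt(-5 + V) (B(V) = (sqrt(-5 + V)*V)*1 = (V*sqrt(-5 + V))*1 = V*sqrt(-5 + V))
U(W, G) = -5/4 + (-81 + W)/(4*(-72 + G)) (U(W, G) = -5/4 + ((W - 81)/(G - 72))/4 = -5/4 + ((-81 + W)/(-72 + G))/4 = -5/4 + (-81 + W)/(4*(-72 + G)))
(30537 - 37703)*(U(-126, B(-2)) + 21252) = (30537 - 37703)*((279 - 126 - (-10)*sqrt(-5 - 2))/(4*(-72 - 2*sqrt(-5 - 2))) + 21252) = -7166*((279 - 126 - (-10)*sqrt(-7))/(4*(-72 - 2*I*sqrt(7))) + 21252) = -7166*((279 - 126 - (-10)*I*sqrt(7))/(4*(-72 - 2*I*sqrt(7))) + 21252) = -7166*((279 - 126 + 10*I*sqrt(7))/(4*(-72 - 2*I*sqrt(7))) + 21252) = -7166*((153 + 10*I*sqrt(7))/(4*(-72 - 2*I*sqrt(7))) + 21252) = -7166*(21252 + (153 + 10*I*sqrt(7))/(4*(-72 - 2*I*sqrt(7)))) = -152291832 - 3583*(153 + 10*I*sqrt(7))/(2*(-72 - 2*I*sqrt(7)))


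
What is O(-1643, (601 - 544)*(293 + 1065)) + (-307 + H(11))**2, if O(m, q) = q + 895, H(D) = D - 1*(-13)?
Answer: 158390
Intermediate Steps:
H(D) = 13 + D (H(D) = D + 13 = 13 + D)
O(m, q) = 895 + q
O(-1643, (601 - 544)*(293 + 1065)) + (-307 + H(11))**2 = (895 + (601 - 544)*(293 + 1065)) + (-307 + (13 + 11))**2 = (895 + 57*1358) + (-307 + 24)**2 = (895 + 77406) + (-283)**2 = 78301 + 80089 = 158390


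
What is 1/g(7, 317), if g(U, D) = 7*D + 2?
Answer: 1/2221 ≈ 0.00045025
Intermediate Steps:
g(U, D) = 2 + 7*D
1/g(7, 317) = 1/(2 + 7*317) = 1/(2 + 2219) = 1/2221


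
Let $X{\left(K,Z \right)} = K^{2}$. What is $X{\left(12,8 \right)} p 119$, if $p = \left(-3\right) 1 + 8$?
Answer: $85680$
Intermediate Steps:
$p = 5$ ($p = -3 + 8 = 5$)
$X{\left(12,8 \right)} p 119 = 12^{2} \cdot 5 \cdot 119 = 144 \cdot 5 \cdot 119 = 720 \cdot 119 = 85680$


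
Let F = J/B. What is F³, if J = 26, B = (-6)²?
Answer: 2197/5832 ≈ 0.37671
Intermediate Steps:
B = 36
F = 13/18 (F = 26/36 = 26*(1/36) = 13/18 ≈ 0.72222)
F³ = (13/18)³ = 2197/5832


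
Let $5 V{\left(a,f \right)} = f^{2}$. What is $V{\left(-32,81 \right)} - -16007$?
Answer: $\frac{86596}{5} \approx 17319.0$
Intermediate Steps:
$V{\left(a,f \right)} = \frac{f^{2}}{5}$
$V{\left(-32,81 \right)} - -16007 = \frac{81^{2}}{5} - -16007 = \frac{1}{5} \cdot 6561 + 16007 = \frac{6561}{5} + 16007 = \frac{86596}{5}$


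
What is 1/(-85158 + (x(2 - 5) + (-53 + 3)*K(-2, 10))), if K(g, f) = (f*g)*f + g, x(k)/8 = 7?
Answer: -1/75002 ≈ -1.3333e-5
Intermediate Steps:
x(k) = 56 (x(k) = 8*7 = 56)
K(g, f) = g + g*f² (K(g, f) = g*f² + g = g + g*f²)
1/(-85158 + (x(2 - 5) + (-53 + 3)*K(-2, 10))) = 1/(-85158 + (56 + (-53 + 3)*(-2*(1 + 10²)))) = 1/(-85158 + (56 - (-100)*(1 + 100))) = 1/(-85158 + (56 - (-100)*101)) = 1/(-85158 + (56 - 50*(-202))) = 1/(-85158 + (56 + 10100)) = 1/(-85158 + 10156) = 1/(-75002) = -1/75002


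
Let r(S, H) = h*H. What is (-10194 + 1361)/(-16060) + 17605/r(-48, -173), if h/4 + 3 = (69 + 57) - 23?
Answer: 4091/13840 ≈ 0.29559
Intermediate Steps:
h = 400 (h = -12 + 4*((69 + 57) - 23) = -12 + 4*(126 - 23) = -12 + 4*103 = -12 + 412 = 400)
r(S, H) = 400*H
(-10194 + 1361)/(-16060) + 17605/r(-48, -173) = (-10194 + 1361)/(-16060) + 17605/((400*(-173))) = -8833*(-1/16060) + 17605/(-69200) = 11/20 + 17605*(-1/69200) = 11/20 - 3521/13840 = 4091/13840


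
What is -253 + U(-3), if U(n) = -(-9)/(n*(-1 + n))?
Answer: -1009/4 ≈ -252.25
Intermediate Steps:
U(n) = 9/(n*(-1 + n)) (U(n) = -(-9)*1/(n*(-1 + n)) = -(-9)/(n*(-1 + n)) = 9/(n*(-1 + n)))
-253 + U(-3) = -253 + 9/(-3*(-1 - 3)) = -253 + 9*(-1/3)/(-4) = -253 + 9*(-1/3)*(-1/4) = -253 + 3/4 = -1009/4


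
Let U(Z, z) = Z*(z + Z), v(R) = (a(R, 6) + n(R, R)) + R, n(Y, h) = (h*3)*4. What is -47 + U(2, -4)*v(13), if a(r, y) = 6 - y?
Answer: -723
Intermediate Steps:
n(Y, h) = 12*h (n(Y, h) = (3*h)*4 = 12*h)
v(R) = 13*R (v(R) = ((6 - 1*6) + 12*R) + R = ((6 - 6) + 12*R) + R = (0 + 12*R) + R = 12*R + R = 13*R)
U(Z, z) = Z*(Z + z)
-47 + U(2, -4)*v(13) = -47 + (2*(2 - 4))*(13*13) = -47 + (2*(-2))*169 = -47 - 4*169 = -47 - 676 = -723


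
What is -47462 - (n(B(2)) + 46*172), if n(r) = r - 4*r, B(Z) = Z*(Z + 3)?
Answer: -55344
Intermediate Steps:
B(Z) = Z*(3 + Z)
n(r) = -3*r
-47462 - (n(B(2)) + 46*172) = -47462 - (-6*(3 + 2) + 46*172) = -47462 - (-6*5 + 7912) = -47462 - (-3*10 + 7912) = -47462 - (-30 + 7912) = -47462 - 1*7882 = -47462 - 7882 = -55344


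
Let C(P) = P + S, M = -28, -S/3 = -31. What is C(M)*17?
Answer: 1105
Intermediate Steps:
S = 93 (S = -3*(-31) = 93)
C(P) = 93 + P (C(P) = P + 93 = 93 + P)
C(M)*17 = (93 - 28)*17 = 65*17 = 1105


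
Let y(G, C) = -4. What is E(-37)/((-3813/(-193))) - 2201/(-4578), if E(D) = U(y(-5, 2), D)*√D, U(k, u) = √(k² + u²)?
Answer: 2201/4578 + 193*I*√51245/3813 ≈ 0.48078 + 11.458*I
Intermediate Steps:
E(D) = √D*√(16 + D²) (E(D) = √((-4)² + D²)*√D = √(16 + D²)*√D = √D*√(16 + D²))
E(-37)/((-3813/(-193))) - 2201/(-4578) = (√(-37)*√(16 + (-37)²))/((-3813/(-193))) - 2201/(-4578) = ((I*√37)*√(16 + 1369))/((-3813*(-1/193))) - 2201*(-1/4578) = ((I*√37)*√1385)/(3813/193) + 2201/4578 = (I*√51245)*(193/3813) + 2201/4578 = 193*I*√51245/3813 + 2201/4578 = 2201/4578 + 193*I*√51245/3813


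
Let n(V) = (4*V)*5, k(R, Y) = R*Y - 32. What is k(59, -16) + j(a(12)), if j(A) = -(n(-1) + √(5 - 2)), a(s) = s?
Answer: -956 - √3 ≈ -957.73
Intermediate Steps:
k(R, Y) = -32 + R*Y
n(V) = 20*V
j(A) = 20 - √3 (j(A) = -(20*(-1) + √(5 - 2)) = -(-20 + √3) = 20 - √3)
k(59, -16) + j(a(12)) = (-32 + 59*(-16)) + (20 - √3) = (-32 - 944) + (20 - √3) = -976 + (20 - √3) = -956 - √3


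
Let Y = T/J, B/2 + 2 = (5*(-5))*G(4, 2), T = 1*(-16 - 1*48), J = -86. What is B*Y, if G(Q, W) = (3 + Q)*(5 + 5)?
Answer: -112128/43 ≈ -2607.6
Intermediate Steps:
G(Q, W) = 30 + 10*Q (G(Q, W) = (3 + Q)*10 = 30 + 10*Q)
T = -64 (T = 1*(-16 - 48) = 1*(-64) = -64)
B = -3504 (B = -4 + 2*((5*(-5))*(30 + 10*4)) = -4 + 2*(-25*(30 + 40)) = -4 + 2*(-25*70) = -4 + 2*(-1750) = -4 - 3500 = -3504)
Y = 32/43 (Y = -64/(-86) = -64*(-1/86) = 32/43 ≈ 0.74419)
B*Y = -3504*32/43 = -112128/43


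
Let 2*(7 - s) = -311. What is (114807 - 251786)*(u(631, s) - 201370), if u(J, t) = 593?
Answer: 27502232683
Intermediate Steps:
s = 325/2 (s = 7 - ½*(-311) = 7 + 311/2 = 325/2 ≈ 162.50)
(114807 - 251786)*(u(631, s) - 201370) = (114807 - 251786)*(593 - 201370) = -136979*(-200777) = 27502232683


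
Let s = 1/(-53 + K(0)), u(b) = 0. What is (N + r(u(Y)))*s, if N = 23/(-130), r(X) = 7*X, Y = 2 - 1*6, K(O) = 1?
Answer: 23/6760 ≈ 0.0034024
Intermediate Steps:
Y = -4 (Y = 2 - 6 = -4)
N = -23/130 (N = 23*(-1/130) = -23/130 ≈ -0.17692)
s = -1/52 (s = 1/(-53 + 1) = 1/(-52) = -1/52 ≈ -0.019231)
(N + r(u(Y)))*s = (-23/130 + 7*0)*(-1/52) = (-23/130 + 0)*(-1/52) = -23/130*(-1/52) = 23/6760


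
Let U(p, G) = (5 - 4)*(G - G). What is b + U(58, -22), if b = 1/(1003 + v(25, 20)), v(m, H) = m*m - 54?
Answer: 1/1574 ≈ 0.00063532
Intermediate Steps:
v(m, H) = -54 + m**2 (v(m, H) = m**2 - 54 = -54 + m**2)
b = 1/1574 (b = 1/(1003 + (-54 + 25**2)) = 1/(1003 + (-54 + 625)) = 1/(1003 + 571) = 1/1574 ≈ 0.00063532)
U(p, G) = 0 (U(p, G) = 1*0 = 0)
b + U(58, -22) = 1/1574 + 0 = 1/1574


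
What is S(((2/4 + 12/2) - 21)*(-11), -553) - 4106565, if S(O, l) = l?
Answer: -4107118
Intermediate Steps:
S(((2/4 + 12/2) - 21)*(-11), -553) - 4106565 = -553 - 4106565 = -4107118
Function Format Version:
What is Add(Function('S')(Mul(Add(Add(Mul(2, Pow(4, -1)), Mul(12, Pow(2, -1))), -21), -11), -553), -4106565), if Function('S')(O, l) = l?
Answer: -4107118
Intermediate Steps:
Add(Function('S')(Mul(Add(Add(Mul(2, Pow(4, -1)), Mul(12, Pow(2, -1))), -21), -11), -553), -4106565) = Add(-553, -4106565) = -4107118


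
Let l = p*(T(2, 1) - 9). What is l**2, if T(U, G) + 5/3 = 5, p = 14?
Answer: 56644/9 ≈ 6293.8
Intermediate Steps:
T(U, G) = 10/3 (T(U, G) = -5/3 + 5 = 10/3)
l = -238/3 (l = 14*(10/3 - 9) = 14*(-17/3) = -238/3 ≈ -79.333)
l**2 = (-238/3)**2 = 56644/9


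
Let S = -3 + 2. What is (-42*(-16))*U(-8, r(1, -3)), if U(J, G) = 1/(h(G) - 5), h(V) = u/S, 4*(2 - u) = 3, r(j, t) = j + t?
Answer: -2688/25 ≈ -107.52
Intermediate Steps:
u = 5/4 (u = 2 - ¼*3 = 2 - ¾ = 5/4 ≈ 1.2500)
S = -1
h(V) = -5/4 (h(V) = (5/4)/(-1) = (5/4)*(-1) = -5/4)
U(J, G) = -4/25 (U(J, G) = 1/(-5/4 - 5) = 1/(-25/4) = -4/25)
(-42*(-16))*U(-8, r(1, -3)) = -42*(-16)*(-4/25) = 672*(-4/25) = -2688/25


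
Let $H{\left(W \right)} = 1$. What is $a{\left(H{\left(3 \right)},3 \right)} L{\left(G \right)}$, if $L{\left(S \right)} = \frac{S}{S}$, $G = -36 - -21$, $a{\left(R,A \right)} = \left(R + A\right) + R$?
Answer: $5$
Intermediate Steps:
$a{\left(R,A \right)} = A + 2 R$ ($a{\left(R,A \right)} = \left(A + R\right) + R = A + 2 R$)
$G = -15$ ($G = -36 + 21 = -15$)
$L{\left(S \right)} = 1$
$a{\left(H{\left(3 \right)},3 \right)} L{\left(G \right)} = \left(3 + 2 \cdot 1\right) 1 = \left(3 + 2\right) 1 = 5 \cdot 1 = 5$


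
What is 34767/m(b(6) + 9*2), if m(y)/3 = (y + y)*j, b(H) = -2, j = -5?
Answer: -11589/160 ≈ -72.431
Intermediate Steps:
m(y) = -30*y (m(y) = 3*((y + y)*(-5)) = 3*((2*y)*(-5)) = 3*(-10*y) = -30*y)
34767/m(b(6) + 9*2) = 34767/((-30*(-2 + 9*2))) = 34767/((-30*(-2 + 18))) = 34767/((-30*16)) = 34767/(-480) = 34767*(-1/480) = -11589/160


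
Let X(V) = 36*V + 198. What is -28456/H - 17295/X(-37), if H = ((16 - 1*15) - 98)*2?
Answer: 5937389/36666 ≈ 161.93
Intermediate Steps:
H = -194 (H = ((16 - 15) - 98)*2 = (1 - 98)*2 = -97*2 = -194)
X(V) = 198 + 36*V
-28456/H - 17295/X(-37) = -28456/(-194) - 17295/(198 + 36*(-37)) = -28456*(-1/194) - 17295/(198 - 1332) = 14228/97 - 17295/(-1134) = 14228/97 - 17295*(-1/1134) = 14228/97 + 5765/378 = 5937389/36666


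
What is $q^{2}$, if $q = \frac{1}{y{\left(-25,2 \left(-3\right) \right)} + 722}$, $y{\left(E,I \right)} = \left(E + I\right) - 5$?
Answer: $\frac{1}{470596} \approx 2.125 \cdot 10^{-6}$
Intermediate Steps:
$y{\left(E,I \right)} = -5 + E + I$
$q = \frac{1}{686}$ ($q = \frac{1}{\left(-5 - 25 + 2 \left(-3\right)\right) + 722} = \frac{1}{\left(-5 - 25 - 6\right) + 722} = \frac{1}{-36 + 722} = \frac{1}{686} \approx 0.0014577$)
$q^{2} = \left(\frac{1}{686}\right)^{2} = \frac{1}{470596}$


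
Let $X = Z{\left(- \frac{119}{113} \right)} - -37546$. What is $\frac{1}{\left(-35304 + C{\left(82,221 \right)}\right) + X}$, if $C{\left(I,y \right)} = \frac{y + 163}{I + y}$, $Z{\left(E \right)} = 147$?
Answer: $\frac{101}{241417} \approx 0.00041836$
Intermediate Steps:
$C{\left(I,y \right)} = \frac{163 + y}{I + y}$
$X = 37693$ ($X = 147 - -37546 = 147 + 37546 = 37693$)
$\frac{1}{\left(-35304 + C{\left(82,221 \right)}\right) + X} = \frac{1}{\left(-35304 + \frac{163 + 221}{82 + 221}\right) + 37693} = \frac{1}{\left(-35304 + \frac{1}{303} \cdot 384\right) + 37693} = \frac{1}{\left(-35304 + \frac{128}{101}\right) + 37693} = \frac{1}{- \frac{3565576}{101} + 37693} = \frac{1}{\frac{241417}{101}} = \frac{101}{241417}$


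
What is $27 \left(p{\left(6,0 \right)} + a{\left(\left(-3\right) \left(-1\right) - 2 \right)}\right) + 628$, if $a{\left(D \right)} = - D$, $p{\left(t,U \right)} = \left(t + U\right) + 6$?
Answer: $925$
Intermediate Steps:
$p{\left(t,U \right)} = 6 + U + t$ ($p{\left(t,U \right)} = \left(U + t\right) + 6 = 6 + U + t$)
$27 \left(p{\left(6,0 \right)} + a{\left(\left(-3\right) \left(-1\right) - 2 \right)}\right) + 628 = 27 \left(\left(6 + 0 + 6\right) - \left(\left(-3\right) \left(-1\right) - 2\right)\right) + 628 = 27 \left(12 - \left(3 - 2\right)\right) + 628 = 27 \left(12 - 1\right) + 628 = 27 \cdot 11 + 628 = 297 + 628 = 925$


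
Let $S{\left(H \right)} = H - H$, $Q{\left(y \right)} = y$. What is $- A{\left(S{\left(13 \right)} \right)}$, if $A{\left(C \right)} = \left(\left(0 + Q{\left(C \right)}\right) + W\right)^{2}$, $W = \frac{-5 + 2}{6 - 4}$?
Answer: $- \frac{9}{4} \approx -2.25$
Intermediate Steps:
$S{\left(H \right)} = 0$
$W = - \frac{3}{2} \approx -1.5$
$A{\left(C \right)} = \left(- \frac{3}{2} + C\right)^{2}$ ($A{\left(C \right)} = \left(\left(0 + C\right) - \frac{3}{2}\right)^{2} = \left(C - \frac{3}{2}\right)^{2} = \left(- \frac{3}{2} + C\right)^{2}$)
$- A{\left(S{\left(13 \right)} \right)} = - \frac{\left(-3 + 2 \cdot 0\right)^{2}}{4} = - \frac{\left(-3 + 0\right)^{2}}{4} = - \frac{\left(-3\right)^{2}}{4} = - \frac{9}{4}$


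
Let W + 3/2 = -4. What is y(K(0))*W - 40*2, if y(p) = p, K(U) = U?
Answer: -80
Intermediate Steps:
W = -11/2 (W = -3/2 - 4 = -11/2 ≈ -5.5000)
y(K(0))*W - 40*2 = 0*(-11/2) - 40*2 = 0 - 80 = -80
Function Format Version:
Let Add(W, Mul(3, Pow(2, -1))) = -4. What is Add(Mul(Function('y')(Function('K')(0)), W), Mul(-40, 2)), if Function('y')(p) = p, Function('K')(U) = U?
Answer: -80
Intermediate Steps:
W = Rational(-11, 2) (W = Add(Rational(-3, 2), -4) = Rational(-11, 2) ≈ -5.5000)
Add(Mul(Function('y')(Function('K')(0)), W), Mul(-40, 2)) = Add(Mul(0, Rational(-11, 2)), Mul(-40, 2)) = Add(0, -80) = -80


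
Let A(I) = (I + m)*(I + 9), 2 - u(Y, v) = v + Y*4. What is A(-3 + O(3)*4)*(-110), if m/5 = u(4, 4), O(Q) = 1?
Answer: 97900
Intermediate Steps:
u(Y, v) = 2 - v - 4*Y (u(Y, v) = 2 - (v + Y*4) = 2 - (v + 4*Y) = 2 + (-v - 4*Y) = 2 - v - 4*Y)
m = -90 (m = 5*(2 - 1*4 - 4*4) = 5*(2 - 4 - 16) = 5*(-18) = -90)
A(I) = (-90 + I)*(9 + I) (A(I) = (I - 90)*(I + 9) = (-90 + I)*(9 + I))
A(-3 + O(3)*4)*(-110) = (-810 + (-3 + 1*4)² - 81*(-3 + 1*4))*(-110) = (-810 + (-3 + 4)² - 81*(-3 + 4))*(-110) = (-810 + 1² - 81*1)*(-110) = (-810 + 1 - 81)*(-110) = -890*(-110) = 97900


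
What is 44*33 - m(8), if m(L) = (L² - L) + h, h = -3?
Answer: 1399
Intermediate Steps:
m(L) = -3 + L² - L (m(L) = (L² - L) - 3 = -3 + L² - L)
44*33 - m(8) = 44*33 - (-3 + 8² - 1*8) = 1452 - (-3 + 64 - 8) = 1452 - 1*53 = 1452 - 53 = 1399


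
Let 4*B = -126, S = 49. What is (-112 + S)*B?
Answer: 3969/2 ≈ 1984.5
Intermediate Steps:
B = -63/2 (B = (1/4)*(-126) = -63/2 ≈ -31.500)
(-112 + S)*B = (-112 + 49)*(-63/2) = -63*(-63/2) = 3969/2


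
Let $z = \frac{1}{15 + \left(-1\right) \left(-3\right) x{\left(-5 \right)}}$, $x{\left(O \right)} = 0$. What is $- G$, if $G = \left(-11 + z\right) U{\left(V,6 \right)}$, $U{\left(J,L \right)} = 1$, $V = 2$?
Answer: $\frac{164}{15} \approx 10.933$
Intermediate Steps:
$z = \frac{1}{15}$ ($z = \frac{1}{15 + \left(-1\right) \left(-3\right) 0} = \frac{1}{15 + 3 \cdot 0} = \frac{1}{15 + 0} = \frac{1}{15} \approx 0.066667$)
$G = - \frac{164}{15}$ ($G = \left(-11 + \frac{1}{15}\right) 1 = \left(- \frac{164}{15}\right) 1 = - \frac{164}{15} \approx -10.933$)
$- G = \left(-1\right) \left(- \frac{164}{15}\right) = \frac{164}{15}$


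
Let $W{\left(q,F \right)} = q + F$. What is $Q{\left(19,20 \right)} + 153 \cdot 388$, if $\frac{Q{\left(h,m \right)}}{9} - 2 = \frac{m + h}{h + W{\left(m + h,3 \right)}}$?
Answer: $\frac{3622653}{61} \approx 59388.0$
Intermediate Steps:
$W{\left(q,F \right)} = F + q$
$Q{\left(h,m \right)} = 18 + \frac{9 \left(h + m\right)}{3 + m + 2 h}$ ($Q{\left(h,m \right)} = 18 + 9 \frac{m + h}{h + \left(3 + \left(m + h\right)\right)} = 18 + 9 \frac{h + m}{h + \left(3 + \left(h + m\right)\right)} = 18 + 9 \frac{h + m}{h + \left(3 + h + m\right)} = 18 + 9 \frac{h + m}{3 + m + 2 h} = 18 + \frac{9 \left(h + m\right)}{3 + m + 2 h}$)
$Q{\left(19,20 \right)} + 153 \cdot 388 = \frac{9 \left(6 + 3 \cdot 20 + 5 \cdot 19\right)}{3 + 20 + 2 \cdot 19} + 153 \cdot 388 = \frac{9 \left(6 + 60 + 95\right)}{3 + 20 + 38} + 59364 = 9 \cdot \frac{1}{61} \cdot 161 + 59364 = \frac{1449}{61} + 59364 = \frac{3622653}{61}$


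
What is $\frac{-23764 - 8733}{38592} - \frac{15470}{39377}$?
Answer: $- \frac{144357893}{116895168} \approx -1.2349$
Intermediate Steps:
$\frac{-23764 - 8733}{38592} - \frac{15470}{39377} = \left(-23764 - 8733\right) \frac{1}{38592} - \frac{1190}{3029} = \left(-32497\right) \frac{1}{38592} - \frac{1190}{3029} = - \frac{32497}{38592} - \frac{1190}{3029} = - \frac{144357893}{116895168}$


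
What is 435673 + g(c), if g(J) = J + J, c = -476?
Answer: 434721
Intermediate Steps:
g(J) = 2*J
435673 + g(c) = 435673 + 2*(-476) = 435673 - 952 = 434721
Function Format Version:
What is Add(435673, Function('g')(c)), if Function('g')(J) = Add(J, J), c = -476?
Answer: 434721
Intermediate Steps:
Function('g')(J) = Mul(2, J)
Add(435673, Function('g')(c)) = Add(435673, Mul(2, -476)) = Add(435673, -952) = 434721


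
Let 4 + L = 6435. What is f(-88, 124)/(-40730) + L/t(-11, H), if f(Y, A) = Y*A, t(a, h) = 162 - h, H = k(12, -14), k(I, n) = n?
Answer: 131927571/3584240 ≈ 36.808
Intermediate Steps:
H = -14
L = 6431 (L = -4 + 6435 = 6431)
f(Y, A) = A*Y
f(-88, 124)/(-40730) + L/t(-11, H) = (124*(-88))/(-40730) + 6431/(162 - 1*(-14)) = -10912*(-1/40730) + 6431/(162 + 14) = 5456/20365 + 6431/176 = 131927571/3584240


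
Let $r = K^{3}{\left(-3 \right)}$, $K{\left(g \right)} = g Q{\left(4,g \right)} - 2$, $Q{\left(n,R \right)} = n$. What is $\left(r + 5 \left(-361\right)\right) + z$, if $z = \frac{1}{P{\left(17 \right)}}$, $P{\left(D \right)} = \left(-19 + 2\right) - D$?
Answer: $- \frac{154667}{34} \approx -4549.0$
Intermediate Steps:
$P{\left(D \right)} = -17 - D$
$z = - \frac{1}{34}$ ($z = \frac{1}{-17 - 17} = \frac{1}{-34} = - \frac{1}{34} \approx -0.029412$)
$K{\left(g \right)} = -2 + 4 g$ ($K{\left(g \right)} = g 4 - 2 = 4 g - 2 = -2 + 4 g$)
$r = -2744$ ($r = \left(-2 + 4 \left(-3\right)\right)^{3} = \left(-2 - 12\right)^{3} = \left(-14\right)^{3} = -2744$)
$\left(r + 5 \left(-361\right)\right) + z = \left(-2744 + 5 \left(-361\right)\right) - \frac{1}{34} = \left(-2744 - 1805\right) - \frac{1}{34} = -4549 - \frac{1}{34} = - \frac{154667}{34}$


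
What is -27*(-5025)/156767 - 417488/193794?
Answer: -19577670173/15190251999 ≈ -1.2888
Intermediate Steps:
-27*(-5025)/156767 - 417488/193794 = 135675*(1/156767) - 417488*1/193794 = 135675/156767 - 208744/96897 = -19577670173/15190251999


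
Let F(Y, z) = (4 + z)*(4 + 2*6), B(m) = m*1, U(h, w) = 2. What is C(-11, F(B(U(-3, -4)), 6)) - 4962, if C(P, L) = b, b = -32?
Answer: -4994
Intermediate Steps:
B(m) = m
F(Y, z) = 64 + 16*z (F(Y, z) = (4 + z)*(4 + 12) = (4 + z)*16 = 64 + 16*z)
C(P, L) = -32
C(-11, F(B(U(-3, -4)), 6)) - 4962 = -32 - 4962 = -4994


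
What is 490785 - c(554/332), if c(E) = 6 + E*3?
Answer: 81468483/166 ≈ 4.9077e+5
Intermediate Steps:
c(E) = 6 + 3*E
490785 - c(554/332) = 490785 - (6 + 3*(554/332)) = 490785 - (6 + 3*(554*(1/332))) = 490785 - (6 + 3*(277/166)) = 490785 - (6 + 831/166) = 490785 - 1*1827/166 = 490785 - 1827/166 = 81468483/166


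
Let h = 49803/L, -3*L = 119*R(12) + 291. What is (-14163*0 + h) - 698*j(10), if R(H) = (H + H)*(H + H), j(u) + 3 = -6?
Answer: 11083899/1765 ≈ 6279.8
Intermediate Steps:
j(u) = -9 (j(u) = -3 - 6 = -9)
R(H) = 4*H² (R(H) = (2*H)*(2*H) = 4*H²)
L = -22945 (L = -(119*(4*12²) + 291)/3 = -(119*(4*144) + 291)/3 = -(119*576 + 291)/3 = -(68544 + 291)/3 = -⅓*68835 = -22945)
h = -3831/1765 (h = 49803/(-22945) = 49803*(-1/22945) = -3831/1765 ≈ -2.1705)
(-14163*0 + h) - 698*j(10) = (-14163*0 - 3831/1765) - 698*(-9) = (0 - 3831/1765) + 6282 = -3831/1765 + 6282 = 11083899/1765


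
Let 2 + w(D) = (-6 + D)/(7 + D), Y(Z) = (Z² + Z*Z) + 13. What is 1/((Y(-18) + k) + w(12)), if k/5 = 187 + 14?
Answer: 19/31622 ≈ 0.00060085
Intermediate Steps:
Y(Z) = 13 + 2*Z² (Y(Z) = (Z² + Z²) + 13 = 2*Z² + 13 = 13 + 2*Z²)
k = 1005 (k = 5*(187 + 14) = 5*201 = 1005)
w(D) = -2 + (-6 + D)/(7 + D)
1/((Y(-18) + k) + w(12)) = 1/(((13 + 2*(-18)²) + 1005) + (-20 - 1*12)/(7 + 12)) = 1/(((13 + 2*324) + 1005) + (-20 - 12)/19) = 1/(((13 + 648) + 1005) + (1/19)*(-32)) = 1/((661 + 1005) - 32/19) = 1/(1666 - 32/19) = 1/(31622/19) = 19/31622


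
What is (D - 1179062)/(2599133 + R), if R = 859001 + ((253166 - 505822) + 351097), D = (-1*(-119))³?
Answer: 56233/395175 ≈ 0.14230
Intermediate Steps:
D = 1685159 (D = 119³ = 1685159)
R = 957442 (R = 859001 + (-252656 + 351097) = 859001 + 98441 = 957442)
(D - 1179062)/(2599133 + R) = (1685159 - 1179062)/(2599133 + 957442) = 506097/3556575 = 506097*(1/3556575) = 56233/395175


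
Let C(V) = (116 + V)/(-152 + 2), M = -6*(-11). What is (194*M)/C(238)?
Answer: -320100/59 ≈ -5425.4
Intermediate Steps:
M = 66
C(V) = -58/75 - V/150 (C(V) = (116 + V)/(-150) = (116 + V)*(-1/150) = -58/75 - V/150)
(194*M)/C(238) = (194*66)/(-58/75 - 1/150*238) = 12804/(-58/75 - 119/75) = 12804/(-59/25) = 12804*(-25/59) = -320100/59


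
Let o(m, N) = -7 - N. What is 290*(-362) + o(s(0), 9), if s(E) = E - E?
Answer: -104996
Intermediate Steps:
s(E) = 0
290*(-362) + o(s(0), 9) = 290*(-362) + (-7 - 1*9) = -104980 + (-7 - 9) = -104980 - 16 = -104996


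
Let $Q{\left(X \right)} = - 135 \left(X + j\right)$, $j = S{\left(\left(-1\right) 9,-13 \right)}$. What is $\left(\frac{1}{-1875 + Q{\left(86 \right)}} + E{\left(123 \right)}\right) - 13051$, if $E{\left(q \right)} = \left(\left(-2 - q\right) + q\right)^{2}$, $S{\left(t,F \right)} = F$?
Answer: $- \frac{153041311}{11730} \approx -13047.0$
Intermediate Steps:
$j = -13$
$E{\left(q \right)} = 4$ ($E{\left(q \right)} = \left(-2\right)^{2} = 4$)
$Q{\left(X \right)} = 1755 - 135 X$ ($Q{\left(X \right)} = - 135 \left(X - 13\right) = - 135 \left(-13 + X\right) = 1755 - 135 X$)
$\left(\frac{1}{-1875 + Q{\left(86 \right)}} + E{\left(123 \right)}\right) - 13051 = \left(\frac{1}{-1875 + \left(1755 - 11610\right)} + 4\right) - 13051 = \left(\frac{1}{-1875 - 9855} + 4\right) - 13051 = \left(\frac{1}{-11730} + 4\right) - 13051 = \left(- \frac{1}{11730} + 4\right) - 13051 = \frac{46919}{11730} - 13051 = - \frac{153041311}{11730}$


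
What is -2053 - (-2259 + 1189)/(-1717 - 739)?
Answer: -2521619/1228 ≈ -2053.4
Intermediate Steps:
-2053 - (-2259 + 1189)/(-1717 - 739) = -2053 - (-1070)/(-2456) = -2053 - (-1070)*(-1)/2456 = -2053 - 1*535/1228 = -2053 - 535/1228 = -2521619/1228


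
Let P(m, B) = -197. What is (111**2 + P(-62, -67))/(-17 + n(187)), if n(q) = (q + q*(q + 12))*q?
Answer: 12124/6993783 ≈ 0.0017335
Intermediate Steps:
n(q) = q*(q + q*(12 + q)) (n(q) = (q + q*(12 + q))*q = q*(q + q*(12 + q)))
(111**2 + P(-62, -67))/(-17 + n(187)) = (111**2 - 197)/(-17 + 187**2*(13 + 187)) = (12321 - 197)/(-17 + 34969*200) = 12124/(-17 + 6993800) = 12124/6993783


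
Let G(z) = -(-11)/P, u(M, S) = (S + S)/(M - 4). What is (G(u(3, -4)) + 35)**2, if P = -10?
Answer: 114921/100 ≈ 1149.2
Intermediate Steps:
u(M, S) = 2*S/(-4 + M) (u(M, S) = (2*S)/(-4 + M) = 2*S/(-4 + M))
G(z) = -11/10 (G(z) = -(-11)/(-10) = -(-11)*(-1)/10 = -1*11/10 = -11/10)
(G(u(3, -4)) + 35)**2 = (-11/10 + 35)**2 = (339/10)**2 = 114921/100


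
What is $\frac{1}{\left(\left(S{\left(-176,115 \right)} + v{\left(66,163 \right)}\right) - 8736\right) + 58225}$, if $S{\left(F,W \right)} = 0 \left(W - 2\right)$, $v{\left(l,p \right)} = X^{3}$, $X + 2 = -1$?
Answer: $\frac{1}{49462} \approx 2.0218 \cdot 10^{-5}$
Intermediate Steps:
$X = -3$ ($X = -2 - 1 = -3$)
$v{\left(l,p \right)} = -27$ ($v{\left(l,p \right)} = \left(-3\right)^{3} = -27$)
$S{\left(F,W \right)} = 0$ ($S{\left(F,W \right)} = 0 \left(-2 + W\right) = 0$)
$\frac{1}{\left(\left(S{\left(-176,115 \right)} + v{\left(66,163 \right)}\right) - 8736\right) + 58225} = \frac{1}{\left(\left(0 - 27\right) - 8736\right) + 58225} = \frac{1}{\left(-27 - 8736\right) + 58225} = \frac{1}{-8763 + 58225} = \frac{1}{49462}$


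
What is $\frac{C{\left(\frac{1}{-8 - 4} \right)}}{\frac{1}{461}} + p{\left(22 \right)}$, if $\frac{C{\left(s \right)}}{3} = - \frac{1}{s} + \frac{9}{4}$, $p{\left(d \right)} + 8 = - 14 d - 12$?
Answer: $\frac{77519}{4} \approx 19380.0$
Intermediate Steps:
$p{\left(d \right)} = -20 - 14 d$ ($p{\left(d \right)} = -8 - \left(12 + 14 d\right) = -20 - 14 d$)
$C{\left(s \right)} = \frac{27}{4} - \frac{3}{s}$ ($C{\left(s \right)} = 3 \left(- \frac{1}{s} + \frac{9}{4}\right) = 3 \left(\frac{9}{4} - \frac{1}{s}\right) = \frac{27}{4} - \frac{3}{s}$)
$\frac{C{\left(\frac{1}{-8 - 4} \right)}}{\frac{1}{461}} + p{\left(22 \right)} = \frac{\frac{27}{4} - \frac{3}{\frac{1}{-8 - 4}}}{\frac{1}{461}} - 328 = \left(\frac{27}{4} - \frac{3}{\frac{1}{-12}}\right) \frac{1}{\frac{1}{461}} - 328 = \left(\frac{27}{4} - \frac{3}{- \frac{1}{12}}\right) 461 - 328 = \left(\frac{27}{4} - -36\right) 461 - 328 = \left(\frac{27}{4} + 36\right) 461 - 328 = \frac{171}{4} \cdot 461 - 328 = \frac{78831}{4} - 328 = \frac{77519}{4}$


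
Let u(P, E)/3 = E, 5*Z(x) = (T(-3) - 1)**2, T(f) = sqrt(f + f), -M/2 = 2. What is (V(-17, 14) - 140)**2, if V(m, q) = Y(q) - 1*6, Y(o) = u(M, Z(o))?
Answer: 554809/25 + 1788*I*sqrt(6)/5 ≈ 22192.0 + 875.94*I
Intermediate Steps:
M = -4 (M = -2*2 = -4)
T(f) = sqrt(2)*sqrt(f) (T(f) = sqrt(2*f) = sqrt(2)*sqrt(f))
Z(x) = (-1 + I*sqrt(6))**2/5 (Z(x) = (sqrt(2)*sqrt(-3) - 1)**2/5 = (sqrt(2)*(I*sqrt(3)) - 1)**2/5 = (I*sqrt(6) - 1)**2/5 = (-1 + I*sqrt(6))**2/5)
u(P, E) = 3*E
Y(o) = 3*(1 - I*sqrt(6))**2/5 (Y(o) = 3*((1 - I*sqrt(6))**2/5) = 3*(1 - I*sqrt(6))**2/5)
V(m, q) = -6 + 3*(1 - I*sqrt(6))**2/5 (V(m, q) = 3*(1 - I*sqrt(6))**2/5 - 1*6 = 3*(1 - I*sqrt(6))**2/5 - 6 = -6 + 3*(1 - I*sqrt(6))**2/5)
(V(-17, 14) - 140)**2 = ((-9 - 6*I*sqrt(6)/5) - 140)**2 = (-149 - 6*I*sqrt(6)/5)**2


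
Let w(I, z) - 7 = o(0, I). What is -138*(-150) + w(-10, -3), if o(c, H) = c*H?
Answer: 20707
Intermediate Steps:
o(c, H) = H*c
w(I, z) = 7 (w(I, z) = 7 + I*0 = 7 + 0 = 7)
-138*(-150) + w(-10, -3) = -138*(-150) + 7 = 20700 + 7 = 20707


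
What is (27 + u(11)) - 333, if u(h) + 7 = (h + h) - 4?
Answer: -295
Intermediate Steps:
u(h) = -11 + 2*h (u(h) = -7 + ((h + h) - 4) = -7 + (2*h - 4) = -7 + (-4 + 2*h) = -11 + 2*h)
(27 + u(11)) - 333 = (27 + (-11 + 2*11)) - 333 = (27 + (-11 + 22)) - 333 = (27 + 11) - 333 = 38 - 333 = -295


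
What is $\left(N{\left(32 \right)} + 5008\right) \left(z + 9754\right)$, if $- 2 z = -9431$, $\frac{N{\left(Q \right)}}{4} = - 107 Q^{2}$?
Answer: $-6269113448$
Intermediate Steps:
$N{\left(Q \right)} = - 428 Q^{2}$ ($N{\left(Q \right)} = 4 \left(- 107 Q^{2}\right) = - 428 Q^{2}$)
$z = \frac{9431}{2}$ ($z = \left(- \frac{1}{2}\right) \left(-9431\right) = \frac{9431}{2} \approx 4715.5$)
$\left(N{\left(32 \right)} + 5008\right) \left(z + 9754\right) = \left(- 428 \cdot 32^{2} + 5008\right) \left(\frac{9431}{2} + 9754\right) = \left(\left(-428\right) 1024 + 5008\right) \frac{28939}{2} = \left(-438272 + 5008\right) \frac{28939}{2} = \left(-433264\right) \frac{28939}{2} = -6269113448$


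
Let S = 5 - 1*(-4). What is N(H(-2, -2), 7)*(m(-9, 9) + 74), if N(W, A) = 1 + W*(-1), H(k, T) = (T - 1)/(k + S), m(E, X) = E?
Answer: 650/7 ≈ 92.857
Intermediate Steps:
S = 9 (S = 5 + 4 = 9)
H(k, T) = (-1 + T)/(9 + k) (H(k, T) = (T - 1)/(k + 9) = (-1 + T)/(9 + k))
N(W, A) = 1 - W
N(H(-2, -2), 7)*(m(-9, 9) + 74) = (1 - (-1 - 2)/(9 - 2))*(-9 + 74) = (1 - (-3)/7)*65 = (1 - 1*(-3/7))*65 = (1 + 3/7)*65 = (10/7)*65 = 650/7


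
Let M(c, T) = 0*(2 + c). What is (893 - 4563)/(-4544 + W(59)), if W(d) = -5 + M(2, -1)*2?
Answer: 3670/4549 ≈ 0.80677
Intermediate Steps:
M(c, T) = 0
W(d) = -5 (W(d) = -5 + 0*2 = -5 + 0 = -5)
(893 - 4563)/(-4544 + W(59)) = (893 - 4563)/(-4544 - 5) = -3670/(-4549) = -3670*(-1/4549) = 3670/4549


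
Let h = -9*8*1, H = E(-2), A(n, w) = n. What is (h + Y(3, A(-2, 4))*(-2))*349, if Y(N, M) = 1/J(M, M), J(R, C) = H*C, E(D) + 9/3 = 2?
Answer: -25477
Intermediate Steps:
E(D) = -1 (E(D) = -3 + 2 = -1)
H = -1
h = -72 (h = -72*1 = -72)
J(R, C) = -C
Y(N, M) = -1/M (Y(N, M) = 1/(-M) = -1/M)
(h + Y(3, A(-2, 4))*(-2))*349 = (-72 - 1/(-2)*(-2))*349 = (-72 - 1*(-½)*(-2))*349 = (-72 + (½)*(-2))*349 = (-72 - 1)*349 = -73*349 = -25477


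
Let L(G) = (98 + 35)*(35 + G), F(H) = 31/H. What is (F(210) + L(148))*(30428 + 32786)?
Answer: 161550362147/105 ≈ 1.5386e+9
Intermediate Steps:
L(G) = 4655 + 133*G (L(G) = 133*(35 + G) = 4655 + 133*G)
(F(210) + L(148))*(30428 + 32786) = (31/210 + (4655 + 133*148))*(30428 + 32786) = (31*(1/210) + (4655 + 19684))*63214 = (31/210 + 24339)*63214 = (5111221/210)*63214 = 161550362147/105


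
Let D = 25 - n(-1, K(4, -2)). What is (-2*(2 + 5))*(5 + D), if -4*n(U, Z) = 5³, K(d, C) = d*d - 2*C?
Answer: -1715/2 ≈ -857.50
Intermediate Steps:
K(d, C) = d² - 2*C
n(U, Z) = -125/4 (n(U, Z) = -¼*5³ = -¼*125 = -125/4)
D = 225/4 (D = 25 - 1*(-125/4) = 25 + 125/4 = 225/4 ≈ 56.250)
(-2*(2 + 5))*(5 + D) = (-2*(2 + 5))*(5 + 225/4) = -2*7*(245/4) = -14*245/4 = -1715/2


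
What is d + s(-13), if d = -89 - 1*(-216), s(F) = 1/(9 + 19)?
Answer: 3557/28 ≈ 127.04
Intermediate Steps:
s(F) = 1/28
d = 127 (d = -89 + 216 = 127)
d + s(-13) = 127 + 1/28 = 3557/28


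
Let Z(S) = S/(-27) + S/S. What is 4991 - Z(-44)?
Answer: 134686/27 ≈ 4988.4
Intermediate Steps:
Z(S) = 1 - S/27 (Z(S) = S*(-1/27) + 1 = -S/27 + 1 = 1 - S/27)
4991 - Z(-44) = 4991 - (1 - 1/27*(-44)) = 4991 - (1 + 44/27) = 4991 - 1*71/27 = 4991 - 71/27 = 134686/27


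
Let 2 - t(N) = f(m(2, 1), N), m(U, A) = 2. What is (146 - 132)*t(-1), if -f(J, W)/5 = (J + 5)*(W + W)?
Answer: -952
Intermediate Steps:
f(J, W) = -10*W*(5 + J) (f(J, W) = -5*(J + 5)*(W + W) = -5*(5 + J)*2*W = -10*W*(5 + J))
t(N) = 2 + 70*N (t(N) = 2 - (-10)*N*(5 + 2) = 2 - (-10)*N*7 = 2 - (-70)*N = 2 + 70*N)
(146 - 132)*t(-1) = (146 - 132)*(2 + 70*(-1)) = 14*(2 - 70) = 14*(-68) = -952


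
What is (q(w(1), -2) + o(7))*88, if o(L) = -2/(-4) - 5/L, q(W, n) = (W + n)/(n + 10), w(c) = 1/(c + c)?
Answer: -495/14 ≈ -35.357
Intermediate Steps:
w(c) = 1/(2*c)
q(W, n) = (W + n)/(10 + n)
o(L) = ½ - 5/L (o(L) = -2*(-¼) - 5/L = ½ - 5/L)
(q(w(1), -2) + o(7))*88 = (((½)/1 - 2)/(10 - 2) + (½)*(-10 + 7)/7)*88 = (((½)*1 - 2)/8 + (½)*(⅐)*(-3))*88 = ((½ - 2)/8 - 3/14)*88 = ((⅛)*(-3/2) - 3/14)*88 = (-3/16 - 3/14)*88 = -45/112*88 = -495/14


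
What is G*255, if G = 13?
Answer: 3315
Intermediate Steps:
G*255 = 13*255 = 3315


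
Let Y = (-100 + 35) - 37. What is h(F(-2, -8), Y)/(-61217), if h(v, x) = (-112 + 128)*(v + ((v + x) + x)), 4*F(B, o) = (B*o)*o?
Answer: 4288/61217 ≈ 0.070046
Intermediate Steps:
F(B, o) = B*o²/4 (F(B, o) = ((B*o)*o)/4 = (B*o²)/4 = B*o²/4)
Y = -102 (Y = -65 - 37 = -102)
h(v, x) = 32*v + 32*x (h(v, x) = 16*(v + (v + 2*x)) = 16*(2*v + 2*x) = 32*v + 32*x)
h(F(-2, -8), Y)/(-61217) = (32*((¼)*(-2)*(-8)²) + 32*(-102))/(-61217) = (32*((¼)*(-2)*64) - 3264)*(-1/61217) = (32*(-32) - 3264)*(-1/61217) = (-1024 - 3264)*(-1/61217) = -4288*(-1/61217) = 4288/61217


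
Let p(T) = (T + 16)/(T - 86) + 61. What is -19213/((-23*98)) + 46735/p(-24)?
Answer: 5858274417/7571186 ≈ 773.76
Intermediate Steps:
p(T) = 61 + (16 + T)/(-86 + T) (p(T) = (16 + T)/(-86 + T) + 61 = 61 + (16 + T)/(-86 + T))
-19213/((-23*98)) + 46735/p(-24) = -19213/((-23*98)) + 46735/((2*(-2615 + 31*(-24))/(-86 - 24))) = -19213/(-2254) + 46735/((2*(-2615 - 744)/(-110))) = -19213*(-1/2254) + 46735/((2*(-1/110)*(-3359))) = 19213/2254 + 46735/(3359/55) = 19213/2254 + 46735*(55/3359) = 19213/2254 + 2570425/3359 = 5858274417/7571186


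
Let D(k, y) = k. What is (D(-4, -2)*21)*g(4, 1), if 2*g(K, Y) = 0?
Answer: 0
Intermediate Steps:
g(K, Y) = 0 (g(K, Y) = (½)*0 = 0)
(D(-4, -2)*21)*g(4, 1) = -4*21*0 = -84*0 = 0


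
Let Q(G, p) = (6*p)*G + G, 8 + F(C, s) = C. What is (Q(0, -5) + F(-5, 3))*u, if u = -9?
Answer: 117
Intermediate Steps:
F(C, s) = -8 + C
Q(G, p) = G + 6*G*p (Q(G, p) = 6*G*p + G = G + 6*G*p)
(Q(0, -5) + F(-5, 3))*u = (0*(1 + 6*(-5)) + (-8 - 5))*(-9) = (0*(1 - 30) - 13)*(-9) = (0*(-29) - 13)*(-9) = (0 - 13)*(-9) = -13*(-9) = 117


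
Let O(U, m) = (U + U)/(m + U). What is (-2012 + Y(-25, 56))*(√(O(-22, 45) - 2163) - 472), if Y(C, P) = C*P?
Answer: 1610464 - 3412*I*√1145239/23 ≈ 1.6105e+6 - 1.5876e+5*I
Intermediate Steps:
O(U, m) = 2*U/(U + m) (O(U, m) = (2*U)/(U + m) = 2*U/(U + m))
(-2012 + Y(-25, 56))*(√(O(-22, 45) - 2163) - 472) = (-2012 - 25*56)*(√(2*(-22)/(-22 + 45) - 2163) - 472) = (-2012 - 1400)*(√(2*(-22)/23 - 2163) - 472) = -3412*(√(2*(-22)*(1/23) - 2163) - 472) = -3412*(√(-44/23 - 2163) - 472) = -3412*(√(-49793/23) - 472) = -3412*(I*√1145239/23 - 472) = -3412*(-472 + I*√1145239/23) = 1610464 - 3412*I*√1145239/23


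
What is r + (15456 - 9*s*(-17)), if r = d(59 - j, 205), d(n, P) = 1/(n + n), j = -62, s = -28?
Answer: 2703625/242 ≈ 11172.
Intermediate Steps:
d(n, P) = 1/(2*n)
r = 1/242 (r = 1/(2*(59 - 1*(-62))) = 1/(2*(59 + 62)) = (½)/121 = (½)*(1/121) = 1/242 ≈ 0.0041322)
r + (15456 - 9*s*(-17)) = 1/242 + (15456 - 9*(-28)*(-17)) = 1/242 + (15456 + 252*(-17)) = 1/242 + (15456 - 4284) = 1/242 + 11172 = 2703625/242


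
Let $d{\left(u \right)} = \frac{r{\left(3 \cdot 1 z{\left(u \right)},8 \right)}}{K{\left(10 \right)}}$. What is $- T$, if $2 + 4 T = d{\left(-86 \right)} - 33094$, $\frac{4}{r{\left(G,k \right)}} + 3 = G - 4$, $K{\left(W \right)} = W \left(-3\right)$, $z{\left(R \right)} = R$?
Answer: $\frac{65778299}{7950} \approx 8274.0$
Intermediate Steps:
$K{\left(W \right)} = - 3 W$
$r{\left(G,k \right)} = \frac{4}{-7 + G}$ ($r{\left(G,k \right)} = \frac{4}{-3 + \left(G - 4\right)} = \frac{4}{-3 + \left(-4 + G\right)} = \frac{4}{-7 + G}$)
$d{\left(u \right)} = - \frac{2}{15 \left(-7 + 3 u\right)}$ ($d{\left(u \right)} = \frac{4 \frac{1}{-7 + 3 \cdot 1 u}}{\left(-3\right) 10} = \frac{4 \frac{1}{-7 + 3 u}}{-30} = \frac{4}{-7 + 3 u} \left(- \frac{1}{30}\right) = - \frac{2}{15 \left(-7 + 3 u\right)}$)
$T = - \frac{65778299}{7950}$ ($T = - \frac{1}{2} + \frac{- \frac{2}{-105 + 45 \left(-86\right)} - 33094}{4} = - \frac{1}{2} + \frac{- \frac{2}{-105 - 3870} - 33094}{4} = - \frac{1}{2} + \frac{- \frac{2}{-3975} - 33094}{4} = - \frac{1}{2} + \frac{\left(-2\right) \left(- \frac{1}{3975}\right) - 33094}{4} = - \frac{1}{2} + \frac{\frac{2}{3975} - 33094}{4} = - \frac{1}{2} + \frac{1}{4} \left(- \frac{131548648}{3975}\right) = - \frac{1}{2} - \frac{32887162}{3975} = - \frac{65778299}{7950} \approx -8274.0$)
$- T = \left(-1\right) \left(- \frac{65778299}{7950}\right) = \frac{65778299}{7950}$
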